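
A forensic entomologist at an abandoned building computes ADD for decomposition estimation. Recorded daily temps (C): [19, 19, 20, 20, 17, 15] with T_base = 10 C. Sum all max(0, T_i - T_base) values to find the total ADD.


Computing ADD day by day:
Day 1: max(0, 19 - 10) = 9
Day 2: max(0, 19 - 10) = 9
Day 3: max(0, 20 - 10) = 10
Day 4: max(0, 20 - 10) = 10
Day 5: max(0, 17 - 10) = 7
Day 6: max(0, 15 - 10) = 5
Total ADD = 50

50


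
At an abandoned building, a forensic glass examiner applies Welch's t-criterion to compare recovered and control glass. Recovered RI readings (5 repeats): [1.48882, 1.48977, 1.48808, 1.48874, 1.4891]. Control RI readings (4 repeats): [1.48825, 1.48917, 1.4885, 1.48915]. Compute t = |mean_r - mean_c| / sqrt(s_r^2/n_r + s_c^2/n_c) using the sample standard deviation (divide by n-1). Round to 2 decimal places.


Welch's t-criterion for glass RI comparison:
Recovered mean = sum / n_r = 7.44451 / 5 = 1.488902
Control mean = sum / n_c = 5.95507 / 4 = 1.4887675
Recovered sample variance s_r^2 = 3.7532e-07
Control sample variance s_c^2 = 2.15892e-07
Welch SE (unpooled) = sqrt(s_r^2/n_r + s_c^2/n_c) = sqrt(7.5064e-08 + 5.39729e-08) = sqrt(1.29037e-07) = 0.000359217
|mean_r - mean_c| = 0.0001345
t = 0.0001345 / 0.000359217 = 0.37

0.37


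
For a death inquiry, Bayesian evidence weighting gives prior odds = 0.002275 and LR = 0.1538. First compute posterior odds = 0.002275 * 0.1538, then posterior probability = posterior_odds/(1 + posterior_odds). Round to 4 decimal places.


Bayesian evidence evaluation:
Posterior odds = prior_odds * LR = 0.002275 * 0.1538 = 0.000349895
Posterior probability = posterior_odds / (1 + posterior_odds)
= 0.000349895 / (1 + 0.000349895)
= 0.000349895 / 1.000349895
= 0.0003

0.0003


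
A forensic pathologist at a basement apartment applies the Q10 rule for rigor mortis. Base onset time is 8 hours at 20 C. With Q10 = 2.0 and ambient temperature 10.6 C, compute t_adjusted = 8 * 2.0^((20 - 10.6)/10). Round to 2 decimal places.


Rigor mortis time adjustment:
Exponent = (T_ref - T_actual) / 10 = (20 - 10.6) / 10 = 0.94
Q10 factor = 2.0^0.94 = 1.91853
t_adjusted = 8 * 1.91853 = 15.35 hours

15.35


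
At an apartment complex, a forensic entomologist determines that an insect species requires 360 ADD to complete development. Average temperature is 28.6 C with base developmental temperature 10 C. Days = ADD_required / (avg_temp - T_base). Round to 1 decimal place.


Insect development time:
Effective temperature = avg_temp - T_base = 28.6 - 10 = 18.6 C
Days = ADD / effective_temp = 360 / 18.6 = 19.4 days

19.4


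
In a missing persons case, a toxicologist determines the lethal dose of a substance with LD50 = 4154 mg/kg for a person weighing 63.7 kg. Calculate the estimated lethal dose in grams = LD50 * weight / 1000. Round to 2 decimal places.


Lethal dose calculation:
Lethal dose = LD50 * body_weight / 1000
= 4154 * 63.7 / 1000
= 264609.8 / 1000
= 264.61 g

264.61


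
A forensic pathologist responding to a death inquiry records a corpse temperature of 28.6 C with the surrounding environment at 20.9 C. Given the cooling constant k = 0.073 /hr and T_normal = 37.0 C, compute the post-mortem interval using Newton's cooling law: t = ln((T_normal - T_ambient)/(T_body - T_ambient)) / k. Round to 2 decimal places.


Using Newton's law of cooling:
t = ln((T_normal - T_ambient) / (T_body - T_ambient)) / k
T_normal - T_ambient = 16.1
T_body - T_ambient = 7.7
Ratio = 2.090909
ln(ratio) = 0.737599
t = 0.737599 / 0.073 = 10.10 hours

10.10


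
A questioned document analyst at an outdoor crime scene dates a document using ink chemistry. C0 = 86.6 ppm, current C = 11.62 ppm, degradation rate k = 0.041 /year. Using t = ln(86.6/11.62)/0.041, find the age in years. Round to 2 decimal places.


Document age estimation:
C0/C = 86.6 / 11.62 = 7.452668
ln(C0/C) = 2.008572
t = 2.008572 / 0.041 = 48.99 years

48.99


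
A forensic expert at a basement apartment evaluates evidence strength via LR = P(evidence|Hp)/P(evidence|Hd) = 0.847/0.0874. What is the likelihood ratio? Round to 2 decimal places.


Likelihood ratio calculation:
LR = P(E|Hp) / P(E|Hd)
LR = 0.847 / 0.0874
LR = 9.69

9.69


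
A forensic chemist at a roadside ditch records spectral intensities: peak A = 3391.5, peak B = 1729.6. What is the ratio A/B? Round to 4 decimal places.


Spectral peak ratio:
Peak A = 3391.5 counts
Peak B = 1729.6 counts
Ratio = 3391.5 / 1729.6 = 1.9609

1.9609


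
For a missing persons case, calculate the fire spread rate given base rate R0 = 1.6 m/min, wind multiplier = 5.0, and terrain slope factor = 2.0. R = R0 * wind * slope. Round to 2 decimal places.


Fire spread rate calculation:
R = R0 * wind_factor * slope_factor
= 1.6 * 5.0 * 2.0
= 8 * 2.0
= 16.00 m/min

16.00


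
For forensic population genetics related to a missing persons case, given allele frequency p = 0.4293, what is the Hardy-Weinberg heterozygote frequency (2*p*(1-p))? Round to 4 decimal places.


Hardy-Weinberg heterozygote frequency:
q = 1 - p = 1 - 0.4293 = 0.5707
2pq = 2 * 0.4293 * 0.5707 = 0.4900

0.4900


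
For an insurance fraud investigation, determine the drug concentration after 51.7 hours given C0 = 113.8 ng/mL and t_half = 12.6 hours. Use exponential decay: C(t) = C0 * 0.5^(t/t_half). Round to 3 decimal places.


Drug concentration decay:
Number of half-lives = t / t_half = 51.7 / 12.6 = 4.103175
Decay factor = 0.5^4.103175 = 0.05818637
C(t) = 113.8 * 0.05818637 = 6.622 ng/mL

6.622


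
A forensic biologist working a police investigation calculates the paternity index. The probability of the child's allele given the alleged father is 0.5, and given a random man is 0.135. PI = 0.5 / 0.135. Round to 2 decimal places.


Paternity Index calculation:
PI = P(allele|father) / P(allele|random)
PI = 0.5 / 0.135
PI = 3.70

3.70


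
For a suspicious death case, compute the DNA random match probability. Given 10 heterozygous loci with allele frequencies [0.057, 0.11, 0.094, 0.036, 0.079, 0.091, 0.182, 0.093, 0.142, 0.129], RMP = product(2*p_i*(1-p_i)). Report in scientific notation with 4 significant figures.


Computing RMP for 10 loci:
Locus 1: 2 * 0.057 * 0.943 = 0.107502
Locus 2: 2 * 0.11 * 0.89 = 0.1958
Locus 3: 2 * 0.094 * 0.906 = 0.170328
Locus 4: 2 * 0.036 * 0.964 = 0.069408
Locus 5: 2 * 0.079 * 0.921 = 0.145518
Locus 6: 2 * 0.091 * 0.909 = 0.165438
Locus 7: 2 * 0.182 * 0.818 = 0.297752
Locus 8: 2 * 0.093 * 0.907 = 0.168702
Locus 9: 2 * 0.142 * 0.858 = 0.243672
Locus 10: 2 * 0.129 * 0.871 = 0.224718
RMP = 1.648e-08

1.648e-08


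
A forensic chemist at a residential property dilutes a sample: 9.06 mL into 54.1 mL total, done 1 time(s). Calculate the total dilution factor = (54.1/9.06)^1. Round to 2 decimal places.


Dilution factor calculation:
Single dilution = V_total / V_sample = 54.1 / 9.06 ≈ 5.971302
Number of dilutions = 1
Total DF = (54.1 / 9.06)^1 (full precision, rounded at the end) = 5.97

5.97


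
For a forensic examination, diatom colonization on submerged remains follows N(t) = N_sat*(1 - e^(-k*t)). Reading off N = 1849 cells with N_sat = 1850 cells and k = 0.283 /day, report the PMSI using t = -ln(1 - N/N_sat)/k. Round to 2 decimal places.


PMSI from diatom colonization curve:
N / N_sat = 1849 / 1850 = 0.999459
1 - N/N_sat = 0.000541
ln(1 - N/N_sat) = -7.522091
t = -ln(1 - N/N_sat) / k = -(-7.522091) / 0.283 = 26.58 days

26.58


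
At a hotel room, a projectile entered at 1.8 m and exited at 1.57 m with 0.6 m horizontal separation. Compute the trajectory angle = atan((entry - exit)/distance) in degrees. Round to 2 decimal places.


Bullet trajectory angle:
Height difference = 1.8 - 1.57 = 0.23 m
angle = atan(0.23 / 0.6)
angle = atan(0.383333)
angle = 20.97 degrees

20.97


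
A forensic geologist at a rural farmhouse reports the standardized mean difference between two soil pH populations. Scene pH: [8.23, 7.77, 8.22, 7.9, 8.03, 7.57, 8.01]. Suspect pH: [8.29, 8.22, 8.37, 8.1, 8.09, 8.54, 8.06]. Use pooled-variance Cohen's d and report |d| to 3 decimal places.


Pooled-variance Cohen's d for soil pH comparison:
Scene mean = 55.73 / 7 = 7.961429
Suspect mean = 57.67 / 7 = 8.238571
Scene sample variance s_s^2 = 0.056614
Suspect sample variance s_c^2 = 0.030714
Pooled variance = ((n_s-1)*s_s^2 + (n_c-1)*s_c^2) / (n_s + n_c - 2) = 0.043664
Pooled SD = sqrt(0.043664) = 0.208959
Mean difference = -0.277143
|d| = |-0.277143| / 0.208959 = 1.326

1.326


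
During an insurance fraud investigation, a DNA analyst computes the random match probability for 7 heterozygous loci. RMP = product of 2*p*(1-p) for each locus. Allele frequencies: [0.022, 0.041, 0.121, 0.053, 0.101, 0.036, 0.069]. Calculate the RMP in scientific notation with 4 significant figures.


Computing RMP for 7 loci:
Locus 1: 2 * 0.022 * 0.978 = 0.043032
Locus 2: 2 * 0.041 * 0.959 = 0.078638
Locus 3: 2 * 0.121 * 0.879 = 0.212718
Locus 4: 2 * 0.053 * 0.947 = 0.100382
Locus 5: 2 * 0.101 * 0.899 = 0.181598
Locus 6: 2 * 0.036 * 0.964 = 0.069408
Locus 7: 2 * 0.069 * 0.931 = 0.128478
RMP = 1.170e-07

1.170e-07


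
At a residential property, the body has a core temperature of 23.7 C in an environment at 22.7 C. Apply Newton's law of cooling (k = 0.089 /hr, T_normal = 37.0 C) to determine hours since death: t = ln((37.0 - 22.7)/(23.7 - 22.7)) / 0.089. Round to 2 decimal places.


Using Newton's law of cooling:
t = ln((T_normal - T_ambient) / (T_body - T_ambient)) / k
T_normal - T_ambient = 14.3
T_body - T_ambient = 1.0
Ratio = 14.3
ln(ratio) = 2.66026
t = 2.66026 / 0.089 = 29.89 hours

29.89


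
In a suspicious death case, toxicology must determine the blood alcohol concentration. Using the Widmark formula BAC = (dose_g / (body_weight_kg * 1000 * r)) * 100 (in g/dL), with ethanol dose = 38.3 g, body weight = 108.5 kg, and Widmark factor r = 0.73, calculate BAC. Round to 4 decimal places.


Applying the Widmark formula:
BAC = (dose_g / (body_wt * 1000 * r)) * 100
Denominator = 108.5 * 1000 * 0.73 = 79205
BAC = (38.3 / 79205) * 100
BAC = 0.0484 g/dL

0.0484


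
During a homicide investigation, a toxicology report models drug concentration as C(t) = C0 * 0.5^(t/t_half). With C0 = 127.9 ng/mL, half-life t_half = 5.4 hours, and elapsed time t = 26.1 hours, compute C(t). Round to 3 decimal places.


Drug concentration decay:
Number of half-lives = t / t_half = 26.1 / 5.4 = 4.833333
Decay factor = 0.5^4.833333 = 0.03507695
C(t) = 127.9 * 0.03507695 = 4.486 ng/mL

4.486


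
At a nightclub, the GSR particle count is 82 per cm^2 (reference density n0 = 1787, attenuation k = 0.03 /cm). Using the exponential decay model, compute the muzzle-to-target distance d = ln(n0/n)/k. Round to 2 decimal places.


GSR distance calculation:
n0/n = 1787 / 82 = 21.792683
ln(n0/n) = 3.081574
d = 3.081574 / 0.03 = 102.72 cm

102.72


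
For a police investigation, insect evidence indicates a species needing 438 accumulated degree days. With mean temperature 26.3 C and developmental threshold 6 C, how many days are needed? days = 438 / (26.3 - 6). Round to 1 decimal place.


Insect development time:
Effective temperature = avg_temp - T_base = 26.3 - 6 = 20.3 C
Days = ADD / effective_temp = 438 / 20.3 = 21.6 days

21.6


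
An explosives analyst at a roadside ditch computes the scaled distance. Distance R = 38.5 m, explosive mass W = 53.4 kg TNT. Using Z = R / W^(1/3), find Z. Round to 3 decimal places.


Scaled distance calculation:
W^(1/3) = 53.4^(1/3) = 3.765712
Z = R / W^(1/3) = 38.5 / 3.765712
Z = 10.224 m/kg^(1/3)

10.224


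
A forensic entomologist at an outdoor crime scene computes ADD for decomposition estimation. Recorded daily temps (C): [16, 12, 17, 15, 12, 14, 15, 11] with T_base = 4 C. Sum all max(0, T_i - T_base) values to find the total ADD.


Computing ADD day by day:
Day 1: max(0, 16 - 4) = 12
Day 2: max(0, 12 - 4) = 8
Day 3: max(0, 17 - 4) = 13
Day 4: max(0, 15 - 4) = 11
Day 5: max(0, 12 - 4) = 8
Day 6: max(0, 14 - 4) = 10
Day 7: max(0, 15 - 4) = 11
Day 8: max(0, 11 - 4) = 7
Total ADD = 80

80


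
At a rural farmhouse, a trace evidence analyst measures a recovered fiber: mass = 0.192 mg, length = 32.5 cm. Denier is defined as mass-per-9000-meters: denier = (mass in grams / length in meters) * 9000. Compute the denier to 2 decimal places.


Denier calculation:
Mass in grams = 0.192 mg / 1000 = 0.000192 g
Length in meters = 32.5 cm / 100 = 0.325 m
Linear density = mass / length = 0.000192 / 0.325 = 0.00059077 g/m
Denier = (g/m) * 9000 = 0.00059077 * 9000 = 5.32

5.32


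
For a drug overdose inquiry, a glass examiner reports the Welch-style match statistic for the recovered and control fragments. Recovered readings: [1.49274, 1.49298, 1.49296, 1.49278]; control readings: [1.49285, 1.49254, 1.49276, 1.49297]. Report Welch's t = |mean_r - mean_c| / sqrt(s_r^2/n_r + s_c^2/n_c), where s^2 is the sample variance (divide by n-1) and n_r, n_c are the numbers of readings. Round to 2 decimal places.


Welch's t-criterion for glass RI comparison:
Recovered mean = sum / n_r = 5.97146 / 4 = 1.492865
Control mean = sum / n_c = 5.97112 / 4 = 1.49278
Recovered sample variance s_r^2 = 1.50333e-08
Control sample variance s_c^2 = 3.3e-08
Welch SE (unpooled) = sqrt(s_r^2/n_r + s_c^2/n_c) = sqrt(3.75833e-09 + 8.25e-09) = sqrt(1.20083e-08) = 0.000109582
|mean_r - mean_c| = 8.5e-05
t = 8.5e-05 / 0.000109582 = 0.78

0.78


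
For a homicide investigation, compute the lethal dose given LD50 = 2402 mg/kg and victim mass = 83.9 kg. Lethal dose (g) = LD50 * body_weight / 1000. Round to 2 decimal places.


Lethal dose calculation:
Lethal dose = LD50 * body_weight / 1000
= 2402 * 83.9 / 1000
= 201527.8 / 1000
= 201.53 g

201.53


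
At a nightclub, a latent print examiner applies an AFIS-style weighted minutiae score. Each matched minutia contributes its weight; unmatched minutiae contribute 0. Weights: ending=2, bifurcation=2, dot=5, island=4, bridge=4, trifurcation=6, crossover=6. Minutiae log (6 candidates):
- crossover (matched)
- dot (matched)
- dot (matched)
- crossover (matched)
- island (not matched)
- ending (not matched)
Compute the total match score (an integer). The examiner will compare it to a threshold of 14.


Weighted minutiae match score:
  crossover: matched, +6 (running total 6)
  dot: matched, +5 (running total 11)
  dot: matched, +5 (running total 16)
  crossover: matched, +6 (running total 22)
  island: not matched, +0
  ending: not matched, +0
Total score = 22
Threshold = 14; verdict = identification

22


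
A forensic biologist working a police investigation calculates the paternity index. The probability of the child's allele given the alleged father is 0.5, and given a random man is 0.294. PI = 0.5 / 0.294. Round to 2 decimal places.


Paternity Index calculation:
PI = P(allele|father) / P(allele|random)
PI = 0.5 / 0.294
PI = 1.70

1.70


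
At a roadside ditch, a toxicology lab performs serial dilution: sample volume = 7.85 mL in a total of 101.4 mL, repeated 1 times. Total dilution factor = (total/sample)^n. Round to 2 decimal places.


Dilution factor calculation:
Single dilution = V_total / V_sample = 101.4 / 7.85 ≈ 12.917197
Number of dilutions = 1
Total DF = (101.4 / 7.85)^1 (full precision, rounded at the end) = 12.92

12.92


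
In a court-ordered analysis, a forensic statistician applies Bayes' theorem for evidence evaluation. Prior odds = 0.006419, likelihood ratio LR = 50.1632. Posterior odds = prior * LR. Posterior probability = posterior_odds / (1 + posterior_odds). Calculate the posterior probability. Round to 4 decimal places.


Bayesian evidence evaluation:
Posterior odds = prior_odds * LR = 0.006419 * 50.1632 = 0.3219976
Posterior probability = posterior_odds / (1 + posterior_odds)
= 0.3219976 / (1 + 0.3219976)
= 0.3219976 / 1.3219976
= 0.2436

0.2436


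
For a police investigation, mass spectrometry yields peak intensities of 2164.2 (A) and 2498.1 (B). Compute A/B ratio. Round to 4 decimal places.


Spectral peak ratio:
Peak A = 2164.2 counts
Peak B = 2498.1 counts
Ratio = 2164.2 / 2498.1 = 0.8663

0.8663


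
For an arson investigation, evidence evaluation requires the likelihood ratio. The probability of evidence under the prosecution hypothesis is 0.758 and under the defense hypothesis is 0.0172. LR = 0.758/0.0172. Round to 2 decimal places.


Likelihood ratio calculation:
LR = P(E|Hp) / P(E|Hd)
LR = 0.758 / 0.0172
LR = 44.07

44.07


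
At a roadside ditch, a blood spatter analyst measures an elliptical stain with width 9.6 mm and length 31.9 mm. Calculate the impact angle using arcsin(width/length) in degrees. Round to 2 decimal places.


Blood spatter impact angle calculation:
width / length = 9.6 / 31.9 = 0.30094
angle = arcsin(0.30094)
angle = 17.51 degrees

17.51


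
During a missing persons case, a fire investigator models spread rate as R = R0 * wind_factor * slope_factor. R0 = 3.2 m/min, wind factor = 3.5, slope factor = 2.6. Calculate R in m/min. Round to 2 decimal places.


Fire spread rate calculation:
R = R0 * wind_factor * slope_factor
= 3.2 * 3.5 * 2.6
= 11.2 * 2.6
= 29.12 m/min

29.12


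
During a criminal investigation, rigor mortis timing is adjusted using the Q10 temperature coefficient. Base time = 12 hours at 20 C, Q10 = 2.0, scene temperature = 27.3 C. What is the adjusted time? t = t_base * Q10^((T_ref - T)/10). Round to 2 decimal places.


Rigor mortis time adjustment:
Exponent = (T_ref - T_actual) / 10 = (20 - 27.3) / 10 = -0.73
Q10 factor = 2.0^-0.73 = 0.6029
t_adjusted = 12 * 0.6029 = 7.23 hours

7.23


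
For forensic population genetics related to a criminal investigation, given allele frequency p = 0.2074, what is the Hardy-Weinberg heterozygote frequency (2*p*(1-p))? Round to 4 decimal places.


Hardy-Weinberg heterozygote frequency:
q = 1 - p = 1 - 0.2074 = 0.7926
2pq = 2 * 0.2074 * 0.7926 = 0.3288

0.3288


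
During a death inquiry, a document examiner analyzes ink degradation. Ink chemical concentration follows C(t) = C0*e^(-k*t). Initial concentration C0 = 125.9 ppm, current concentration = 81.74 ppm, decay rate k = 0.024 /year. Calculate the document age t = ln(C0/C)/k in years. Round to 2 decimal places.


Document age estimation:
C0/C = 125.9 / 81.74 = 1.54025
ln(C0/C) = 0.431945
t = 0.431945 / 0.024 = 18.00 years

18.00


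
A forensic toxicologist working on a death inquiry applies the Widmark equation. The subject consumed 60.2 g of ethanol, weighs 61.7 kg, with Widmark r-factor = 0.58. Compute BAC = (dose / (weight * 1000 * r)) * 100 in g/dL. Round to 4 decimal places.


Applying the Widmark formula:
BAC = (dose_g / (body_wt * 1000 * r)) * 100
Denominator = 61.7 * 1000 * 0.58 = 35786
BAC = (60.2 / 35786) * 100
BAC = 0.1682 g/dL

0.1682


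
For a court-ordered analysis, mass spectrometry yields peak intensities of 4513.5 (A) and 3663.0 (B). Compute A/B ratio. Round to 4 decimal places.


Spectral peak ratio:
Peak A = 4513.5 counts
Peak B = 3663.0 counts
Ratio = 4513.5 / 3663.0 = 1.2322

1.2322


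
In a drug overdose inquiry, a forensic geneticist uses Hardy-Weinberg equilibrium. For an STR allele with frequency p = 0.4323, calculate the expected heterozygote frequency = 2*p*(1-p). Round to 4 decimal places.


Hardy-Weinberg heterozygote frequency:
q = 1 - p = 1 - 0.4323 = 0.5677
2pq = 2 * 0.4323 * 0.5677 = 0.4908

0.4908


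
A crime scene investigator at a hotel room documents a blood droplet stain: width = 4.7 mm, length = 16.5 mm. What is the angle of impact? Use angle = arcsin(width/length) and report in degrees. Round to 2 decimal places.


Blood spatter impact angle calculation:
width / length = 4.7 / 16.5 = 0.284848
angle = arcsin(0.284848)
angle = 16.55 degrees

16.55


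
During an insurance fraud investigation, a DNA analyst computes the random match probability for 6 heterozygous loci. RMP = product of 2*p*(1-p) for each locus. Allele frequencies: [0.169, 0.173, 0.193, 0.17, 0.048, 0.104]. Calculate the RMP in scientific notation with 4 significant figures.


Computing RMP for 6 loci:
Locus 1: 2 * 0.169 * 0.831 = 0.280878
Locus 2: 2 * 0.173 * 0.827 = 0.286142
Locus 3: 2 * 0.193 * 0.807 = 0.311502
Locus 4: 2 * 0.17 * 0.83 = 0.2822
Locus 5: 2 * 0.048 * 0.952 = 0.091392
Locus 6: 2 * 0.104 * 0.896 = 0.186368
RMP = 1.203e-04

1.203e-04


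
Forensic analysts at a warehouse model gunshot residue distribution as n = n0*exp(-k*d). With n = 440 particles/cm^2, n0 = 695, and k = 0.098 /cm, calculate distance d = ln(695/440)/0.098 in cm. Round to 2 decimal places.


GSR distance calculation:
n0/n = 695 / 440 = 1.579545
ln(n0/n) = 0.457137
d = 0.457137 / 0.098 = 4.66 cm

4.66


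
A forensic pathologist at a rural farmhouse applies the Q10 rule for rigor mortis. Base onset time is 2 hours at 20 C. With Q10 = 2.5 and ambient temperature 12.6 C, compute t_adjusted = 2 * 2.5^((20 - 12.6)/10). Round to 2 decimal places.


Rigor mortis time adjustment:
Exponent = (T_ref - T_actual) / 10 = (20 - 12.6) / 10 = 0.74
Q10 factor = 2.5^0.74 = 1.97004
t_adjusted = 2 * 1.97004 = 3.94 hours

3.94


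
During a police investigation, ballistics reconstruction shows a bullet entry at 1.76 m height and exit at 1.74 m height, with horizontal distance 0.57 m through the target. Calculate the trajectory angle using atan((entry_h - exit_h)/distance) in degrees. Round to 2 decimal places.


Bullet trajectory angle:
Height difference = 1.76 - 1.74 = 0.02 m
angle = atan(0.02 / 0.57)
angle = atan(0.035088)
angle = 2.01 degrees

2.01


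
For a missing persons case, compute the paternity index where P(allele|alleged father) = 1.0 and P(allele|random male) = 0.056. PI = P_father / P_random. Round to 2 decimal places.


Paternity Index calculation:
PI = P(allele|father) / P(allele|random)
PI = 1.0 / 0.056
PI = 17.86

17.86


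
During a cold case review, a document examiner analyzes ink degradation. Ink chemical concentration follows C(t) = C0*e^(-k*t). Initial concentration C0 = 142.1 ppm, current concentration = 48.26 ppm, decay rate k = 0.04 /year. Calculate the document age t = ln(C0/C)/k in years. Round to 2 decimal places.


Document age estimation:
C0/C = 142.1 / 48.26 = 2.944467
ln(C0/C) = 1.079928
t = 1.079928 / 0.04 = 27.00 years

27.00


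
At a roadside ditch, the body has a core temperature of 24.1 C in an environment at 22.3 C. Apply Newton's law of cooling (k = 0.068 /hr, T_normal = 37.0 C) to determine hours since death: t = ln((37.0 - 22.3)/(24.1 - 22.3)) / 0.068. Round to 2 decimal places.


Using Newton's law of cooling:
t = ln((T_normal - T_ambient) / (T_body - T_ambient)) / k
T_normal - T_ambient = 14.7
T_body - T_ambient = 1.8
Ratio = 8.166667
ln(ratio) = 2.100061
t = 2.100061 / 0.068 = 30.88 hours

30.88


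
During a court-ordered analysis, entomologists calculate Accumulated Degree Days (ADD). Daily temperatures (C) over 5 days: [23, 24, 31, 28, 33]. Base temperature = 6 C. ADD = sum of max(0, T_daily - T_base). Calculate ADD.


Computing ADD day by day:
Day 1: max(0, 23 - 6) = 17
Day 2: max(0, 24 - 6) = 18
Day 3: max(0, 31 - 6) = 25
Day 4: max(0, 28 - 6) = 22
Day 5: max(0, 33 - 6) = 27
Total ADD = 109

109


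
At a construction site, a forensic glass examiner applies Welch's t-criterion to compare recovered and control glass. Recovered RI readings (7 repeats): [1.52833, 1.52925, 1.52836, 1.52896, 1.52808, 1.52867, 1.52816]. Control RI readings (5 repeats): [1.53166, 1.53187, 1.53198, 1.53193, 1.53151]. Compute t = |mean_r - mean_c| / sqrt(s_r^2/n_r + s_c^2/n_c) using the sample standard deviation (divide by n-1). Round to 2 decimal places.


Welch's t-criterion for glass RI comparison:
Recovered mean = sum / n_r = 10.69981 / 7 = 1.5285443
Control mean = sum / n_c = 7.65895 / 5 = 1.53179
Recovered sample variance s_r^2 = 1.88295e-07
Control sample variance s_c^2 = 3.935e-08
Welch SE (unpooled) = sqrt(s_r^2/n_r + s_c^2/n_c) = sqrt(2.68993e-08 + 7.87e-09) = sqrt(3.47693e-08) = 0.000186465
|mean_r - mean_c| = 0.00324571
t = 0.00324571 / 0.000186465 = 17.41

17.41


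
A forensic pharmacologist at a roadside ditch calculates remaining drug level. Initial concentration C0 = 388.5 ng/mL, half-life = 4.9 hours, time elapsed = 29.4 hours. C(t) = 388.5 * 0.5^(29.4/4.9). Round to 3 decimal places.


Drug concentration decay:
Number of half-lives = t / t_half = 29.4 / 4.9 = 6
Decay factor = 0.5^6 = 0.015625
C(t) = 388.5 * 0.015625 = 6.070 ng/mL

6.070


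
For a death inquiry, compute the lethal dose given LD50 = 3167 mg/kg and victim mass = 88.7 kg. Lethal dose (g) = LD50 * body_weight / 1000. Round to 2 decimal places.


Lethal dose calculation:
Lethal dose = LD50 * body_weight / 1000
= 3167 * 88.7 / 1000
= 280912.9 / 1000
= 280.91 g

280.91


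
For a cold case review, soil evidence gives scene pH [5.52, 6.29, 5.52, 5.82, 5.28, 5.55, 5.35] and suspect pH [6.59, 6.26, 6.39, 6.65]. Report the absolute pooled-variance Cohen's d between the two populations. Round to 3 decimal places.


Pooled-variance Cohen's d for soil pH comparison:
Scene mean = 39.33 / 7 = 5.618571
Suspect mean = 25.89 / 4 = 6.4725
Scene sample variance s_s^2 = 0.117048
Suspect sample variance s_c^2 = 0.032425
Pooled variance = ((n_s-1)*s_s^2 + (n_c-1)*s_c^2) / (n_s + n_c - 2) = 0.08884
Pooled SD = sqrt(0.08884) = 0.29806
Mean difference = -0.853929
|d| = |-0.853929| / 0.29806 = 2.865

2.865


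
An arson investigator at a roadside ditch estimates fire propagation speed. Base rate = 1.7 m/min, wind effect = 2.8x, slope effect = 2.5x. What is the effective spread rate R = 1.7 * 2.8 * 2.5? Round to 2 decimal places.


Fire spread rate calculation:
R = R0 * wind_factor * slope_factor
= 1.7 * 2.8 * 2.5
= 4.76 * 2.5
= 11.90 m/min

11.90


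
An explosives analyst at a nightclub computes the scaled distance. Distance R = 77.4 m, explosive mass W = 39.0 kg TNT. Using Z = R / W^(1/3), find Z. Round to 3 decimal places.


Scaled distance calculation:
W^(1/3) = 39.0^(1/3) = 3.391211
Z = R / W^(1/3) = 77.4 / 3.391211
Z = 22.824 m/kg^(1/3)

22.824


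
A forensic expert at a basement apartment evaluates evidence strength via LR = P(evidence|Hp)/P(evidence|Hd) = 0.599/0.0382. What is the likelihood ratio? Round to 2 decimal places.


Likelihood ratio calculation:
LR = P(E|Hp) / P(E|Hd)
LR = 0.599 / 0.0382
LR = 15.68

15.68


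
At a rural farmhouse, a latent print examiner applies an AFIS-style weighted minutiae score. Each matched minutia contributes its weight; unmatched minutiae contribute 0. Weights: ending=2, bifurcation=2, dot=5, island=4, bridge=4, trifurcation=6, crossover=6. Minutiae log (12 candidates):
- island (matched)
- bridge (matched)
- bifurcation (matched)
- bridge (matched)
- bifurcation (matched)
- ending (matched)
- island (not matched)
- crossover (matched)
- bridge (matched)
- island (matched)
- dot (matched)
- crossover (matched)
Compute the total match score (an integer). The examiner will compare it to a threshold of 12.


Weighted minutiae match score:
  island: matched, +4 (running total 4)
  bridge: matched, +4 (running total 8)
  bifurcation: matched, +2 (running total 10)
  bridge: matched, +4 (running total 14)
  bifurcation: matched, +2 (running total 16)
  ending: matched, +2 (running total 18)
  island: not matched, +0
  crossover: matched, +6 (running total 24)
  bridge: matched, +4 (running total 28)
  island: matched, +4 (running total 32)
  dot: matched, +5 (running total 37)
  crossover: matched, +6 (running total 43)
Total score = 43
Threshold = 12; verdict = identification

43


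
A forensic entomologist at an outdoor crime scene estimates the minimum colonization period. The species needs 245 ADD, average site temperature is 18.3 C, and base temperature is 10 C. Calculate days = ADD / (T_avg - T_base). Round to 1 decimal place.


Insect development time:
Effective temperature = avg_temp - T_base = 18.3 - 10 = 8.3 C
Days = ADD / effective_temp = 245 / 8.3 = 29.5 days

29.5


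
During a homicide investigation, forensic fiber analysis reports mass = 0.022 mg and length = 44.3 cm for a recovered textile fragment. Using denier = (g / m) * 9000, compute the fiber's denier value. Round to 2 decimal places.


Denier calculation:
Mass in grams = 0.022 mg / 1000 = 0.000022 g
Length in meters = 44.3 cm / 100 = 0.443 m
Linear density = mass / length = 0.000022 / 0.443 = 0.00004966 g/m
Denier = (g/m) * 9000 = 0.00004966 * 9000 = 0.45

0.45


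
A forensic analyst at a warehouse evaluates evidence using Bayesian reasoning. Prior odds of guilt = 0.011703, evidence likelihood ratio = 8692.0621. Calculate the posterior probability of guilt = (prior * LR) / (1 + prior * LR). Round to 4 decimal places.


Bayesian evidence evaluation:
Posterior odds = prior_odds * LR = 0.011703 * 8692.0621 = 101.7232
Posterior probability = posterior_odds / (1 + posterior_odds)
= 101.7232 / (1 + 101.7232)
= 101.7232 / 102.7232
= 0.9903

0.9903


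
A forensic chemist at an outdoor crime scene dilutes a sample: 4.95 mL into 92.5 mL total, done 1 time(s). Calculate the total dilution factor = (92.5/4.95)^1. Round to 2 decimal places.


Dilution factor calculation:
Single dilution = V_total / V_sample = 92.5 / 4.95 ≈ 18.686869
Number of dilutions = 1
Total DF = (92.5 / 4.95)^1 (full precision, rounded at the end) = 18.69

18.69


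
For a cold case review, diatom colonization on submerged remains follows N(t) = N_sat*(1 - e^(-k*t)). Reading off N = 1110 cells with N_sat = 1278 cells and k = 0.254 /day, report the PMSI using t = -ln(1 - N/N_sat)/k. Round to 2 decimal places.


PMSI from diatom colonization curve:
N / N_sat = 1110 / 1278 = 0.868545
1 - N/N_sat = 0.131455
ln(1 - N/N_sat) = -2.029091
t = -ln(1 - N/N_sat) / k = -(-2.029091) / 0.254 = 7.99 days

7.99


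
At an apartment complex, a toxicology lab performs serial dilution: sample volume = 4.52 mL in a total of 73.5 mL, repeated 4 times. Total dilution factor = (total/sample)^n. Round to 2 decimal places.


Dilution factor calculation:
Single dilution = V_total / V_sample = 73.5 / 4.52 ≈ 16.261062
Number of dilutions = 4
Total DF = (73.5 / 4.52)^4 (full precision, rounded at the end) = 69919.07

69919.07


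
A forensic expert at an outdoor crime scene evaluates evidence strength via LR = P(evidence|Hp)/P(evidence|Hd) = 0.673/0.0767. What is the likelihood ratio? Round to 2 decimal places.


Likelihood ratio calculation:
LR = P(E|Hp) / P(E|Hd)
LR = 0.673 / 0.0767
LR = 8.77

8.77


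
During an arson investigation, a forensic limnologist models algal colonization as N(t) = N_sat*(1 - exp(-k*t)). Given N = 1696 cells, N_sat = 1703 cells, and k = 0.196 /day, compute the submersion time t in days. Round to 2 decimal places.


PMSI from diatom colonization curve:
N / N_sat = 1696 / 1703 = 0.99589
1 - N/N_sat = 0.00411
ln(1 - N/N_sat) = -5.494332
t = -ln(1 - N/N_sat) / k = -(-5.494332) / 0.196 = 28.03 days

28.03


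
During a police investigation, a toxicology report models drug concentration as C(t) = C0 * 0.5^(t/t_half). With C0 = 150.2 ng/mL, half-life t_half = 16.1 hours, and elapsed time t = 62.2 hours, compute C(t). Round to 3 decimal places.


Drug concentration decay:
Number of half-lives = t / t_half = 62.2 / 16.1 = 3.863354
Decay factor = 0.5^3.863354 = 0.06870915
C(t) = 150.2 * 0.06870915 = 10.320 ng/mL

10.320


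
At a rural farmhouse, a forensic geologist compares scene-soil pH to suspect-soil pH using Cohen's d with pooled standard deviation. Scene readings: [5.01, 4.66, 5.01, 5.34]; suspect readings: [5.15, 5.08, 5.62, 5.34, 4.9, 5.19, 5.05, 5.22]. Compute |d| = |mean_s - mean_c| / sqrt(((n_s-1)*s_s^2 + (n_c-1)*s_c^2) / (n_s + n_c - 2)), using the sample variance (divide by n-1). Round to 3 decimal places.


Pooled-variance Cohen's d for soil pH comparison:
Scene mean = 20.02 / 4 = 5.005
Suspect mean = 41.55 / 8 = 5.19375
Scene sample variance s_s^2 = 0.0771
Suspect sample variance s_c^2 = 0.046512
Pooled variance = ((n_s-1)*s_s^2 + (n_c-1)*s_c^2) / (n_s + n_c - 2) = 0.055689
Pooled SD = sqrt(0.055689) = 0.235985
Mean difference = -0.18875
|d| = |-0.18875| / 0.235985 = 0.800

0.800


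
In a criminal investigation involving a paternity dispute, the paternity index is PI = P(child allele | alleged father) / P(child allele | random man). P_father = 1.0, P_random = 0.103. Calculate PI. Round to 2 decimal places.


Paternity Index calculation:
PI = P(allele|father) / P(allele|random)
PI = 1.0 / 0.103
PI = 9.71

9.71


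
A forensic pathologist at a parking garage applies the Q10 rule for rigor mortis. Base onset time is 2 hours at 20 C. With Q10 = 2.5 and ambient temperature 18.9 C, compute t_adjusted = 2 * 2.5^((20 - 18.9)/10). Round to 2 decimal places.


Rigor mortis time adjustment:
Exponent = (T_ref - T_actual) / 10 = (20 - 18.9) / 10 = 0.11
Q10 factor = 2.5^0.11 = 1.10605
t_adjusted = 2 * 1.10605 = 2.21 hours

2.21


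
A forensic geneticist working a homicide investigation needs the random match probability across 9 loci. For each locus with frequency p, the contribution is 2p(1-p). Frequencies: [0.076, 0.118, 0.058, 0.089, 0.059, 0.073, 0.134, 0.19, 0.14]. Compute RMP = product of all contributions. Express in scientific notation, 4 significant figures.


Computing RMP for 9 loci:
Locus 1: 2 * 0.076 * 0.924 = 0.140448
Locus 2: 2 * 0.118 * 0.882 = 0.208152
Locus 3: 2 * 0.058 * 0.942 = 0.109272
Locus 4: 2 * 0.089 * 0.911 = 0.162158
Locus 5: 2 * 0.059 * 0.941 = 0.111038
Locus 6: 2 * 0.073 * 0.927 = 0.135342
Locus 7: 2 * 0.134 * 0.866 = 0.232088
Locus 8: 2 * 0.19 * 0.81 = 0.3078
Locus 9: 2 * 0.14 * 0.86 = 0.2408
RMP = 1.339e-07

1.339e-07


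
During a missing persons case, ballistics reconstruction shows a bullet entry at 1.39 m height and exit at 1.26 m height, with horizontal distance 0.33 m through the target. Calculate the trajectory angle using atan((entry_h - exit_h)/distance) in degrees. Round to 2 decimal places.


Bullet trajectory angle:
Height difference = 1.39 - 1.26 = 0.13 m
angle = atan(0.13 / 0.33)
angle = atan(0.393939)
angle = 21.50 degrees

21.50


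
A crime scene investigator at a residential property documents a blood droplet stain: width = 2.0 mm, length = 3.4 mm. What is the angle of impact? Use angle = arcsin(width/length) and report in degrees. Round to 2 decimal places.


Blood spatter impact angle calculation:
width / length = 2.0 / 3.4 = 0.588235
angle = arcsin(0.588235)
angle = 36.03 degrees

36.03


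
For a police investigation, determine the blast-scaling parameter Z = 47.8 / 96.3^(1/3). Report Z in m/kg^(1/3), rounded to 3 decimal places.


Scaled distance calculation:
W^(1/3) = 96.3^(1/3) = 4.583622
Z = R / W^(1/3) = 47.8 / 4.583622
Z = 10.428 m/kg^(1/3)

10.428


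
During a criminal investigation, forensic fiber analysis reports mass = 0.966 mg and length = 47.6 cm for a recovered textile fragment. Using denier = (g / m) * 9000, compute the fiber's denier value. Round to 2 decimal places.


Denier calculation:
Mass in grams = 0.966 mg / 1000 = 0.000966 g
Length in meters = 47.6 cm / 100 = 0.476 m
Linear density = mass / length = 0.000966 / 0.476 = 0.00202941 g/m
Denier = (g/m) * 9000 = 0.00202941 * 9000 = 18.26

18.26


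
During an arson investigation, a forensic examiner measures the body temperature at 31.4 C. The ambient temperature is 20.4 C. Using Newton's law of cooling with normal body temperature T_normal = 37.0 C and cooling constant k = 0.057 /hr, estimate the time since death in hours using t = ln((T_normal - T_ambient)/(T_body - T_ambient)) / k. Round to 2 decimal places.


Using Newton's law of cooling:
t = ln((T_normal - T_ambient) / (T_body - T_ambient)) / k
T_normal - T_ambient = 16.6
T_body - T_ambient = 11.0
Ratio = 1.509091
ln(ratio) = 0.411507
t = 0.411507 / 0.057 = 7.22 hours

7.22


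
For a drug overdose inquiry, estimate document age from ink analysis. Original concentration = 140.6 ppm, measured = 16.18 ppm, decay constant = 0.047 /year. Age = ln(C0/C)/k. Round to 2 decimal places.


Document age estimation:
C0/C = 140.6 / 16.18 = 8.68974
ln(C0/C) = 2.162143
t = 2.162143 / 0.047 = 46.00 years

46.00


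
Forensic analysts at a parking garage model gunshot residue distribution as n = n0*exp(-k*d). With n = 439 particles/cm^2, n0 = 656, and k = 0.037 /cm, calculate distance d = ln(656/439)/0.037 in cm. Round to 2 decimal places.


GSR distance calculation:
n0/n = 656 / 439 = 1.494305
ln(n0/n) = 0.401661
d = 0.401661 / 0.037 = 10.86 cm

10.86


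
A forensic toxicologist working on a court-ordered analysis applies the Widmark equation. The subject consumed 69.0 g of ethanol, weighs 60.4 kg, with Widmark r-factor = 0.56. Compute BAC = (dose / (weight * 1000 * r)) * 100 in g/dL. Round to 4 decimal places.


Applying the Widmark formula:
BAC = (dose_g / (body_wt * 1000 * r)) * 100
Denominator = 60.4 * 1000 * 0.56 = 33824
BAC = (69.0 / 33824) * 100
BAC = 0.2040 g/dL

0.2040


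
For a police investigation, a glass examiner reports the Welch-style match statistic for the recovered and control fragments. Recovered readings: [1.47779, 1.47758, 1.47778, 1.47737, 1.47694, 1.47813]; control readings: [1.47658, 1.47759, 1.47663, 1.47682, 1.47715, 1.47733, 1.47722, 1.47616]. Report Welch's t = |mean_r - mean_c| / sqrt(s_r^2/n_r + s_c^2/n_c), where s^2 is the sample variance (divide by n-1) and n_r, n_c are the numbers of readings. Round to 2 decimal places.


Welch's t-criterion for glass RI comparison:
Recovered mean = sum / n_r = 8.86559 / 6 = 1.4775983
Control mean = sum / n_c = 11.81548 / 8 = 1.476935
Recovered sample variance s_r^2 = 1.67657e-07
Control sample variance s_c^2 = 2.20771e-07
Welch SE (unpooled) = sqrt(s_r^2/n_r + s_c^2/n_c) = sqrt(2.79428e-08 + 2.75964e-08) = sqrt(5.55392e-08) = 0.000235668
|mean_r - mean_c| = 0.000663333
t = 0.000663333 / 0.000235668 = 2.81

2.81


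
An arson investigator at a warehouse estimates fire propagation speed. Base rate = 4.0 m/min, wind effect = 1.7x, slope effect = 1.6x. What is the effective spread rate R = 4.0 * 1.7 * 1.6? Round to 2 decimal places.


Fire spread rate calculation:
R = R0 * wind_factor * slope_factor
= 4.0 * 1.7 * 1.6
= 6.8 * 1.6
= 10.88 m/min

10.88


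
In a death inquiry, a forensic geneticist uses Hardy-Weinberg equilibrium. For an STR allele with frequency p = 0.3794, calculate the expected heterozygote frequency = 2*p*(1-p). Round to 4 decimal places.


Hardy-Weinberg heterozygote frequency:
q = 1 - p = 1 - 0.3794 = 0.6206
2pq = 2 * 0.3794 * 0.6206 = 0.4709

0.4709


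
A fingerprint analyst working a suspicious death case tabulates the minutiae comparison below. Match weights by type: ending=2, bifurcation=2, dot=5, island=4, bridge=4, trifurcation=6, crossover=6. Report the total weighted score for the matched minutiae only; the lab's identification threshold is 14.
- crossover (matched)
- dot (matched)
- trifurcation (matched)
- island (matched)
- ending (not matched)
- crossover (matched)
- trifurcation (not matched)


Weighted minutiae match score:
  crossover: matched, +6 (running total 6)
  dot: matched, +5 (running total 11)
  trifurcation: matched, +6 (running total 17)
  island: matched, +4 (running total 21)
  ending: not matched, +0
  crossover: matched, +6 (running total 27)
  trifurcation: not matched, +0
Total score = 27
Threshold = 14; verdict = identification

27


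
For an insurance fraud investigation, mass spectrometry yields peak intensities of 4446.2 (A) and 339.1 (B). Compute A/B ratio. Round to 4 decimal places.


Spectral peak ratio:
Peak A = 4446.2 counts
Peak B = 339.1 counts
Ratio = 4446.2 / 339.1 = 13.1118

13.1118


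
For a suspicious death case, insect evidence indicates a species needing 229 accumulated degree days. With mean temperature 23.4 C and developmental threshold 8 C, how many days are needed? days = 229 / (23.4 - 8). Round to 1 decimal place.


Insect development time:
Effective temperature = avg_temp - T_base = 23.4 - 8 = 15.4 C
Days = ADD / effective_temp = 229 / 15.4 = 14.9 days

14.9


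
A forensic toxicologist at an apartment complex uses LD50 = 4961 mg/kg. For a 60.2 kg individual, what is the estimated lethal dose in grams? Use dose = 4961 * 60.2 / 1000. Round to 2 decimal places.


Lethal dose calculation:
Lethal dose = LD50 * body_weight / 1000
= 4961 * 60.2 / 1000
= 298652.2 / 1000
= 298.65 g

298.65
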